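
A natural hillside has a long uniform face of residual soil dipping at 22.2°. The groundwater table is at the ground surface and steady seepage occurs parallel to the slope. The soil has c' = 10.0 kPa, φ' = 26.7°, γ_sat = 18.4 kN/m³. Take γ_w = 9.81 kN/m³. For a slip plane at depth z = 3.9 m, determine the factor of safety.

FS = 0.97

With seepage parallel to the slope and the water table at the surface, the effective normal stress on the slip plane uses the buoyant unit weight γ' = γ_sat − γ_w while the driving shear stress uses γ_sat:
FS = [c' + γ' z cos²β tanφ'] / [γ_sat z sinβ cosβ]
γ' = 18.4 − 9.81 = 8.59 kN/m³
Numerator = 10.0 + 8.59·3.9·cos²22.2°·tan26.7° = 10.0 + 8.59·3.9·0.8572·0.5029 = 24.444 kPa
Denominator = 18.4·3.9·sin22.2°·cos22.2° = 18.4·3.9·0.3778·0.9259 = 25.104 kPa
FS = 24.444 / 25.104 = 0.974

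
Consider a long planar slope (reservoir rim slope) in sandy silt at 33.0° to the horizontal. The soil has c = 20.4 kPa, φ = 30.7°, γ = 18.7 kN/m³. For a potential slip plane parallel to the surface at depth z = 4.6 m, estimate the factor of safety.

For an infinite slope with a slip plane parallel to the surface (no pore pressure): FS = [c + γz cos²β tanφ] / [γz sinβ cosβ].
γz = 18.7·4.6 = 86.02 kN/m²
Numerator = 20.4 + 86.02·cos²33.0°·tan30.7° = 20.4 + 86.02·0.7034·0.5938 = 56.324 kPa
Denominator = 86.02·sin33.0°·cos33.0° = 86.02·0.5446·0.8387 = 39.292 kPa
FS = 56.324 / 39.292 = 1.433

FS = 1.43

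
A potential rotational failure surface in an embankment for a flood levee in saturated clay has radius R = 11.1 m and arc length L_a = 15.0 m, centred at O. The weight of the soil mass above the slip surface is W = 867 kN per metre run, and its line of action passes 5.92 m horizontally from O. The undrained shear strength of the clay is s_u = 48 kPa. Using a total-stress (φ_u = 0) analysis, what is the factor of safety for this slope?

Taking moments about the centre O, the resisting moment is provided by the undrained shear strength acting along the arc:
M_R = s_u·L_a·R = 48·15.00·11.1 = 7992.0 kN·m/m
M_D = W·d = 867·5.92 = 5132.6 kN·m/m
FS = M_R / M_D = 7992.0 / 5132.6 = 1.557

FS = 1.56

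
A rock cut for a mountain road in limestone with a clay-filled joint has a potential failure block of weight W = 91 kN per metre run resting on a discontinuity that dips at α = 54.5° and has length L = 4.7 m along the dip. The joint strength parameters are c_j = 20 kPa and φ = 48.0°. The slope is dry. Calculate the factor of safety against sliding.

Resolving the block weight along and normal to the plane and applying the Mohr–Coulomb strength on the joint:
N' = W cosα = 91·cos54.5° = 52.8 kN/m
Driving force T = W sinα = 91·sin54.5° = 74.1 kN/m
Resisting force R = c_j·L + N'·tanφ = 20·4.7 + 52.8·tan48.0° = 94.0 + 58.7 = 152.7 kN/m
FS = R / T = 152.7 / 74.1 = 2.061

FS = 2.06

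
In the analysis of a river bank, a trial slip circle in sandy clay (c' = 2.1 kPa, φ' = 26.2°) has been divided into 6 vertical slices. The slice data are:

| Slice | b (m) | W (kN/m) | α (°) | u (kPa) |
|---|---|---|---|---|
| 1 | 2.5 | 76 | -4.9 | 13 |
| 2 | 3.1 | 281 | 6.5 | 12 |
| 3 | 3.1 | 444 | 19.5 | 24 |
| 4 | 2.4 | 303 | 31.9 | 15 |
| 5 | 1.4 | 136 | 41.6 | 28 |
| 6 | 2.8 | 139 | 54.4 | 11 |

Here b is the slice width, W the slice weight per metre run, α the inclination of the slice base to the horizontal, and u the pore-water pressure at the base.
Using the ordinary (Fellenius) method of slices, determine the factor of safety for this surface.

FS = 0.91

Ordinary method of slices: FS = Σ[c'·Δl_i + (W_i cosα_i − u_i·Δl_i)·tanφ'] / Σ W_i sinα_i, with Δl_i = b_i / cosα_i.
Slice 1: Δl = 2.5/cos(-4.9°) = 2.509 m; N'_1 = 76·cos(-4.9°) − 13·2.509 = 43.1; c'Δl = 5.27; W sinα = -6.5
Slice 2: Δl = 3.1/cos6.5° = 3.120 m; N'_2 = 281·cos6.5° − 12·3.120 = 241.8; c'Δl = 6.55; W sinα = 31.8
Slice 3: Δl = 3.1/cos19.5° = 3.289 m; N'_3 = 444·cos19.5° − 24·3.289 = 339.6; c'Δl = 6.91; W sinα = 148.2
Slice 4: Δl = 2.4/cos31.9° = 2.827 m; N'_4 = 303·cos31.9° − 15·2.827 = 214.8; c'Δl = 5.94; W sinα = 160.1
Slice 5: Δl = 1.4/cos41.6° = 1.872 m; N'_5 = 136·cos41.6° − 28·1.872 = 49.3; c'Δl = 3.93; W sinα = 90.3
Slice 6: Δl = 2.8/cos54.4° = 4.810 m; N'_6 = 139·cos54.4° − 11·4.810 = 28.0; c'Δl = 10.10; W sinα = 113.0
Σc'Δl = 38.7 kN/m; ΣN' = 916.6 kN/m; ΣW sinα = 537.0 kN/m
Resisting = 38.7 + 916.6·tan26.2° = 38.7 + 451.0 = 489.7 kN/m
FS = 489.7 / 537.0 = 0.912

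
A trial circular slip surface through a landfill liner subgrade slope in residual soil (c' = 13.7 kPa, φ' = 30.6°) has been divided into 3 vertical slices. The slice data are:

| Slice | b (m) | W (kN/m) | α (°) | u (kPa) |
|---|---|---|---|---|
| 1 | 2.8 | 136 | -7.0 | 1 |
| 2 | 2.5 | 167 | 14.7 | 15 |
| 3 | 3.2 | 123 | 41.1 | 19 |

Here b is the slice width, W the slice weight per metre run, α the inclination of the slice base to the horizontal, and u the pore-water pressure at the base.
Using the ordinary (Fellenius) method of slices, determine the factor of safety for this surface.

Ordinary method of slices: FS = Σ[c'·Δl_i + (W_i cosα_i − u_i·Δl_i)·tanφ'] / Σ W_i sinα_i, with Δl_i = b_i / cosα_i.
Slice 1: Δl = 2.8/cos(-7.0°) = 2.821 m; N'_1 = 136·cos(-7.0°) − 1·2.821 = 132.2; c'Δl = 38.65; W sinα = -16.6
Slice 2: Δl = 2.5/cos14.7° = 2.585 m; N'_2 = 167·cos14.7° − 15·2.585 = 122.8; c'Δl = 35.41; W sinα = 42.4
Slice 3: Δl = 3.2/cos41.1° = 4.246 m; N'_3 = 123·cos41.1° − 19·4.246 = 12.0; c'Δl = 58.18; W sinα = 80.9
Σc'Δl = 132.2 kN/m; ΣN' = 266.9 kN/m; ΣW sinα = 106.7 kN/m
Resisting = 132.2 + 266.9·tan30.6° = 132.2 + 157.9 = 290.1 kN/m
FS = 290.1 / 106.7 = 2.720

FS = 2.72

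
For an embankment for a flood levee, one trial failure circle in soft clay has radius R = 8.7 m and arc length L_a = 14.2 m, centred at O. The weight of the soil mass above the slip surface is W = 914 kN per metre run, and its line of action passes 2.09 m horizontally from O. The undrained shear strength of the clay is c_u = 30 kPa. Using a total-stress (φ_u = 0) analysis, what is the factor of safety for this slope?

FS = 1.94

Taking moments about the centre O, the resisting moment is provided by the undrained shear strength acting along the arc:
M_R = c_u·L_a·R = 30·14.20·8.7 = 3706.2 kN·m/m
M_D = W·d = 914·2.09 = 1910.3 kN·m/m
FS = M_R / M_D = 3706.2 / 1910.3 = 1.940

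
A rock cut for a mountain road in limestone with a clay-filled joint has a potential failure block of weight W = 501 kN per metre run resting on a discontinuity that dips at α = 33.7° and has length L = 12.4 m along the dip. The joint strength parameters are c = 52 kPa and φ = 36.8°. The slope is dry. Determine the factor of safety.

FS = 3.44

Resolving the block weight along and normal to the plane and applying the Mohr–Coulomb strength on the joint:
N' = W cosα = 501·cos33.7° = 416.8 kN/m
Driving force T = W sinα = 501·sin33.7° = 278.0 kN/m
Resisting force R = c·L + N'·tanφ = 52·12.4 + 416.8·tan36.8° = 644.8 + 311.8 = 956.6 kN/m
FS = R / T = 956.6 / 278.0 = 3.441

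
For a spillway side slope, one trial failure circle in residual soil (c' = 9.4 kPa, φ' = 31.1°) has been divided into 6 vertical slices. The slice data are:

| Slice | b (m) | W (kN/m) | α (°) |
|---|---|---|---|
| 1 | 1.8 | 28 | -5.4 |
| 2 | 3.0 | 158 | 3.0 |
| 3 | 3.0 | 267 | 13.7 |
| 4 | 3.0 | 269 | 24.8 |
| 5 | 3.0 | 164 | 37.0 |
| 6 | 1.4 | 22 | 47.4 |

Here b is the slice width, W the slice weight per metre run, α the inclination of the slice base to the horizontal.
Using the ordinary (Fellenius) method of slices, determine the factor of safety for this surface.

FS = 2.24

Ordinary method of slices: FS = Σ[c'·Δl_i + (W_i cosα_i)·tanφ'] / Σ W_i sinα_i, with Δl_i = b_i / cosα_i.
Slice 1: Δl = 1.8/cos(-5.4°) = 1.808 m; N'_1 = 28·cos(-5.4°) = 27.9; c'Δl = 17.00; W sinα = -2.6
Slice 2: Δl = 3.0/cos3.0° = 3.004 m; N'_2 = 158·cos3.0° = 157.8; c'Δl = 28.24; W sinα = 8.3
Slice 3: Δl = 3.0/cos13.7° = 3.088 m; N'_3 = 267·cos13.7° = 259.4; c'Δl = 29.03; W sinα = 63.2
Slice 4: Δl = 3.0/cos24.8° = 3.305 m; N'_4 = 269·cos24.8° = 244.2; c'Δl = 31.06; W sinα = 112.8
Slice 5: Δl = 3.0/cos37.0° = 3.756 m; N'_5 = 164·cos37.0° = 131.0; c'Δl = 35.31; W sinα = 98.7
Slice 6: Δl = 1.4/cos47.4° = 2.068 m; N'_6 = 22·cos47.4° = 14.9; c'Δl = 19.44; W sinα = 16.2
Σc'Δl = 160.1 kN/m; ΣN' = 835.1 kN/m; ΣW sinα = 296.6 kN/m
Resisting = 160.1 + 835.1·tan31.1° = 160.1 + 503.8 = 663.9 kN/m
FS = 663.9 / 296.6 = 2.238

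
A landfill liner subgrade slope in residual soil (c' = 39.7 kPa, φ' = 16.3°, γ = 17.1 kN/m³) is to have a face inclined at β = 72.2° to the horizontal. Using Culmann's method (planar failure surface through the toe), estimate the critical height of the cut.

H_c = 19.32 m

Culmann's analysis gives the critical failure plane at α_cr = (β + φ')/2 = (72.2 + 16.3)/2 = 44.2°, and the critical height
H_c = (4c'/γ) · sinβ cosφ' / [1 − cos(β − φ')]
    = (4·39.7/17.1) · sin72.2°·cos16.3° / [1 − cos(55.9°)]
    = 9.287 · 0.9521·0.9598 / [1 − 0.5606]
    = 9.287 · 0.9139 / 0.4394
    = 19.32 m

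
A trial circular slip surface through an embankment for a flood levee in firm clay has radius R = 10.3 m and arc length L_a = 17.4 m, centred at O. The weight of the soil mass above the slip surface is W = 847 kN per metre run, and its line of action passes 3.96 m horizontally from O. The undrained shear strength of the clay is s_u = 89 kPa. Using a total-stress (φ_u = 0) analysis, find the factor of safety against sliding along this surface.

Taking moments about the centre O, the resisting moment is provided by the undrained shear strength acting along the arc:
M_R = s_u·L_a·R = 89·17.40·10.3 = 15950.6 kN·m/m
M_D = W·d = 847·3.96 = 3354.1 kN·m/m
FS = M_R / M_D = 15950.6 / 3354.1 = 4.756

FS = 4.76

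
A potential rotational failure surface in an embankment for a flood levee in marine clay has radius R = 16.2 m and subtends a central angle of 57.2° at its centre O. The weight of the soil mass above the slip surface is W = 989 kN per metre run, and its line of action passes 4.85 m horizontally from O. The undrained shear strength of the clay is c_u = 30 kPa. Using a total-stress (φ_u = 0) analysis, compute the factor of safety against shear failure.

Taking moments about the centre O, the resisting moment is provided by the undrained shear strength acting along the arc:
Arc length L_a = R·θ = 16.2·(57.2°·π/180) = 16.2·0.9983 = 16.17 m
M_R = c_u·L_a·R = 30·16.17·16.2 = 7860.0 kN·m/m
M_D = W·d = 989·4.85 = 4796.6 kN·m/m
FS = M_R / M_D = 7860.0 / 4796.6 = 1.639

FS = 1.64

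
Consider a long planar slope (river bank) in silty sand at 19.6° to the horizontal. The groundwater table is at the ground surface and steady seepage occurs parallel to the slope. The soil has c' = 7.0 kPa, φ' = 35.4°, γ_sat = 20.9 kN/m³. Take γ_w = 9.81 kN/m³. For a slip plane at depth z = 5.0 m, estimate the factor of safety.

FS = 1.27

With seepage parallel to the slope and the water table at the surface, the effective normal stress on the slip plane uses the buoyant unit weight γ' = γ_sat − γ_w while the driving shear stress uses γ_sat:
FS = [c' + γ' z cos²β tanφ'] / [γ_sat z sinβ cosβ]
γ' = 20.9 − 9.81 = 11.09 kN/m³
Numerator = 7.0 + 11.09·5.0·cos²19.6°·tan35.4° = 7.0 + 11.09·5.0·0.8875·0.7107 = 41.972 kPa
Denominator = 20.9·5.0·sin19.6°·cos19.6° = 20.9·5.0·0.3355·0.9421 = 33.024 kPa
FS = 41.972 / 33.024 = 1.271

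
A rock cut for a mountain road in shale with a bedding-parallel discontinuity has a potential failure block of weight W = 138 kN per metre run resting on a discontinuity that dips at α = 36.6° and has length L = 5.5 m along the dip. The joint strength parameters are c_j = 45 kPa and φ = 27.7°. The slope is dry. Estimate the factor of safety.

Resolving the block weight along and normal to the plane and applying the Mohr–Coulomb strength on the joint:
N' = W cosα = 138·cos36.6° = 110.8 kN/m
Driving force T = W sinα = 138·sin36.6° = 82.3 kN/m
Resisting force R = c_j·L + N'·tanφ = 45·5.5 + 110.8·tan27.7° = 247.5 + 58.2 = 305.7 kN/m
FS = R / T = 305.7 / 82.3 = 3.715

FS = 3.71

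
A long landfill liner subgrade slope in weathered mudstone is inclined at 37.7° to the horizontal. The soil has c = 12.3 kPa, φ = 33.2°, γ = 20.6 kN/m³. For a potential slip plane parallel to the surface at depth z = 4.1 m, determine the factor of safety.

For an infinite slope with a slip plane parallel to the surface (no pore pressure): FS = [c + γz cos²β tanφ] / [γz sinβ cosβ].
γz = 20.6·4.1 = 84.46 kN/m²
Numerator = 12.3 + 84.46·cos²37.7°·tan33.2° = 12.3 + 84.46·0.6260·0.6544 = 46.900 kPa
Denominator = 84.46·sin37.7°·cos37.7° = 84.46·0.6115·0.7912 = 40.866 kPa
FS = 46.900 / 40.866 = 1.148

FS = 1.15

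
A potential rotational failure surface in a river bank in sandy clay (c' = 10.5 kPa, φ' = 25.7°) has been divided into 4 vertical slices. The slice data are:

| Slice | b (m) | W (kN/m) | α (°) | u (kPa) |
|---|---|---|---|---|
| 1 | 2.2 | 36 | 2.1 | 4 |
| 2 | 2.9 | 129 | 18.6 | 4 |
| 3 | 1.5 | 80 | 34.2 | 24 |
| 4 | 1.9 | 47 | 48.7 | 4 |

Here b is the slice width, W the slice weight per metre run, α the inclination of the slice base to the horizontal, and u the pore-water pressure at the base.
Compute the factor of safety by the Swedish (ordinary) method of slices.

Ordinary method of slices: FS = Σ[c'·Δl_i + (W_i cosα_i − u_i·Δl_i)·tanφ'] / Σ W_i sinα_i, with Δl_i = b_i / cosα_i.
Slice 1: Δl = 2.2/cos2.1° = 2.201 m; N'_1 = 36·cos2.1° − 4·2.201 = 27.2; c'Δl = 23.12; W sinα = 1.3
Slice 2: Δl = 2.9/cos18.6° = 3.060 m; N'_2 = 129·cos18.6° − 4·3.060 = 110.0; c'Δl = 32.13; W sinα = 41.1
Slice 3: Δl = 1.5/cos34.2° = 1.814 m; N'_3 = 80·cos34.2° − 24·1.814 = 22.6; c'Δl = 19.04; W sinα = 45.0
Slice 4: Δl = 1.9/cos48.7° = 2.879 m; N'_4 = 47·cos48.7° − 4·2.879 = 19.5; c'Δl = 30.23; W sinα = 35.3
Σc'Δl = 104.5 kN/m; ΣN' = 179.3 kN/m; ΣW sinα = 122.7 kN/m
Resisting = 104.5 + 179.3·tan25.7° = 104.5 + 86.3 = 190.8 kN/m
FS = 190.8 / 122.7 = 1.555

FS = 1.55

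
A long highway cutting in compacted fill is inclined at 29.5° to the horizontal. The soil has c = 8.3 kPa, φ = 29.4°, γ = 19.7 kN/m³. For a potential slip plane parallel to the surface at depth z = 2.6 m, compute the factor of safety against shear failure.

For an infinite slope with a slip plane parallel to the surface (no pore pressure): FS = [c + γz cos²β tanφ] / [γz sinβ cosβ].
γz = 19.7·2.6 = 51.22 kN/m²
Numerator = 8.3 + 51.22·cos²29.5°·tan29.4° = 8.3 + 51.22·0.7575·0.5635 = 30.163 kPa
Denominator = 51.22·sin29.5°·cos29.5° = 51.22·0.4924·0.8704 = 21.952 kPa
FS = 30.163 / 21.952 = 1.374

FS = 1.37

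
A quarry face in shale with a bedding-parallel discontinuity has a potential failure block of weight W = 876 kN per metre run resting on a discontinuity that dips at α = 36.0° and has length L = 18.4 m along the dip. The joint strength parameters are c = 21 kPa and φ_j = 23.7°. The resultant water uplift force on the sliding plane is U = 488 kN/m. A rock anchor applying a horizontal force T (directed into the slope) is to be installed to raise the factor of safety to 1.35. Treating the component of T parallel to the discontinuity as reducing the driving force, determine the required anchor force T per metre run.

Resolving forces along and normal to the sliding plane, with the horizontal anchor force T adding T·sinα to the effective normal force and T·cosα acting up the plane against the driving force:
FS = [cL + (W cosα − U + T sinα) tanφ_j] / [W sinα − T cosα]
Without the anchor: N' = 220.7 kN/m, driving T_d = 514.9 kN/m, resisting R = 21·18.4 + 220.7·tan23.7° = 483.3 kN/m, FS = 0.94.
Setting FS = 1.35 and solving for T:
1.35·(514.9 − T cos36.0°) = 483.3 + T sin36.0°·tan23.7°
T·(sin36.0°·tan23.7° + 1.35·cos36.0°) = 1.35·514.9 − 483.3
T·(0.5878·0.4390 + 1.35·0.8090) = 695.1 − 483.3 = 211.8
T·1.3502 = 211.8
T = 156.9 kN/m

T = 157 kN/m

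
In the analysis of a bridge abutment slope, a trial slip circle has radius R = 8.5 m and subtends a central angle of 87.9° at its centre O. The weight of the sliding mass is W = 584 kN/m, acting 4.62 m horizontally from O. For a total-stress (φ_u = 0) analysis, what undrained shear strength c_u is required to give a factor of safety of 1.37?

FS = c_u·L_a·R / (W·d), so c_u = FS·W·d / (L_a·R).
Arc length L_a = R·θ = 8.5·(87.9°·π/180) = 8.5·1.5341 = 13.04 m
c_u = 1.37·584·4.62 / (13.04·8.5) = 3696.4 / 110.84 = 33.35 kPa

c_u = 33.3 kPa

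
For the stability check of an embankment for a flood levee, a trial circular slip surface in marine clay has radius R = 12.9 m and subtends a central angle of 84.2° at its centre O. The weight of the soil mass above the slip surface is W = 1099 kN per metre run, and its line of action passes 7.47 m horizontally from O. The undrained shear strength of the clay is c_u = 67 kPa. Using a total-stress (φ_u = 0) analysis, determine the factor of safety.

Taking moments about the centre O, the resisting moment is provided by the undrained shear strength acting along the arc:
Arc length L_a = R·θ = 12.9·(84.2°·π/180) = 12.9·1.4696 = 18.96 m
M_R = c_u·L_a·R = 67·18.96·12.9 = 16384.9 kN·m/m
M_D = W·d = 1099·7.47 = 8209.5 kN·m/m
FS = M_R / M_D = 16384.9 / 8209.5 = 1.996

FS = 2.00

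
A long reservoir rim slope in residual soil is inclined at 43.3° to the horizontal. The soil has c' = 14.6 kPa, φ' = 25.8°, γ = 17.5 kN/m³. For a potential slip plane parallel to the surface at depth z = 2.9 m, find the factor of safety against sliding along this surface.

For an infinite slope with a slip plane parallel to the surface (no pore pressure): FS = [c' + γz cos²β tanφ'] / [γz sinβ cosβ].
γz = 17.5·2.9 = 50.75 kN/m²
Numerator = 14.6 + 50.75·cos²43.3°·tan25.8° = 14.6 + 50.75·0.5297·0.4834 = 27.594 kPa
Denominator = 50.75·sin43.3°·cos43.3° = 50.75·0.6858·0.7278 = 25.330 kPa
FS = 27.594 / 25.330 = 1.089

FS = 1.09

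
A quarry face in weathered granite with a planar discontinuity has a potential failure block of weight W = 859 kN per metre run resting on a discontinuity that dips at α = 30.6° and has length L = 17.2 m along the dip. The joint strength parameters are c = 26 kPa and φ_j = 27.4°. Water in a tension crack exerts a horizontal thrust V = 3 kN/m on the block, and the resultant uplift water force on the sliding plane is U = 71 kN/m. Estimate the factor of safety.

FS = 1.80

Resolving the block weight along and normal to the plane and applying the Mohr–Coulomb strength on the joint:
N' = W cosα − U − V sinα = 859·cos30.6° − 71 − 3·sin30.6° = 666.9 kN/m
Driving force T = W sinα + V cosα = 859·sin30.6° + 3·cos30.6° = 439.8 kN/m
Resisting force R = c·L + N'·tanφ_j = 26·17.2 + 666.9·tan27.4° = 447.2 + 345.7 = 792.9 kN/m
FS = R / T = 792.9 / 439.8 = 1.803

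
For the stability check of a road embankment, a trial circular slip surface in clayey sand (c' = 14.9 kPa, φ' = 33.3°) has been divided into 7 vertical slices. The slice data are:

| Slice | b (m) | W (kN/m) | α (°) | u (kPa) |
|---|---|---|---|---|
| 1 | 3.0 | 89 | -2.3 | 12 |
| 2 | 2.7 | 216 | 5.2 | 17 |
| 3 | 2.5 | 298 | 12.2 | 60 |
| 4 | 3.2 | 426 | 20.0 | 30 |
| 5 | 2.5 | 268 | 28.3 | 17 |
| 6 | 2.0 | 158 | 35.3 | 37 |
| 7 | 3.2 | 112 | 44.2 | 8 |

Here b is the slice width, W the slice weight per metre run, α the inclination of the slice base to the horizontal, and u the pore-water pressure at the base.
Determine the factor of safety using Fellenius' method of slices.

Ordinary method of slices: FS = Σ[c'·Δl_i + (W_i cosα_i − u_i·Δl_i)·tanφ'] / Σ W_i sinα_i, with Δl_i = b_i / cosα_i.
Slice 1: Δl = 3.0/cos(-2.3°) = 3.002 m; N'_1 = 89·cos(-2.3°) − 12·3.002 = 52.9; c'Δl = 44.74; W sinα = -3.6
Slice 2: Δl = 2.7/cos5.2° = 2.711 m; N'_2 = 216·cos5.2° − 17·2.711 = 169.0; c'Δl = 40.40; W sinα = 19.6
Slice 3: Δl = 2.5/cos12.2° = 2.558 m; N'_3 = 298·cos12.2° − 60·2.558 = 137.8; c'Δl = 38.11; W sinα = 63.0
Slice 4: Δl = 3.2/cos20.0° = 3.405 m; N'_4 = 426·cos20.0° − 30·3.405 = 298.1; c'Δl = 50.74; W sinα = 145.7
Slice 5: Δl = 2.5/cos28.3° = 2.839 m; N'_5 = 268·cos28.3° − 17·2.839 = 187.7; c'Δl = 42.31; W sinα = 127.1
Slice 6: Δl = 2.0/cos35.3° = 2.451 m; N'_6 = 158·cos35.3° − 37·2.451 = 38.3; c'Δl = 36.51; W sinα = 91.3
Slice 7: Δl = 3.2/cos44.2° = 4.464 m; N'_7 = 112·cos44.2° − 8·4.464 = 44.6; c'Δl = 66.51; W sinα = 78.1
Σc'Δl = 319.3 kN/m; ΣN' = 928.4 kN/m; ΣW sinα = 521.1 kN/m
Resisting = 319.3 + 928.4·tan33.3° = 319.3 + 609.9 = 929.2 kN/m
FS = 929.2 / 521.1 = 1.783

FS = 1.78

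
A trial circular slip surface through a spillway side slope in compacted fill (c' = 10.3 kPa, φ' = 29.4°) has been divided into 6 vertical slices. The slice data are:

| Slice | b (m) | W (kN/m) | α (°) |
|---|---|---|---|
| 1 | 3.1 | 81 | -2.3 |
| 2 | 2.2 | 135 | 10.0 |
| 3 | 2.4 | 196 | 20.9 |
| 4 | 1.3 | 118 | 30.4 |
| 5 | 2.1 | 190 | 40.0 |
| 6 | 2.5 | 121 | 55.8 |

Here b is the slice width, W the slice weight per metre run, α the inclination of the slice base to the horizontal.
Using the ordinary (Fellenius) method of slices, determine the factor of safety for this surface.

Ordinary method of slices: FS = Σ[c'·Δl_i + (W_i cosα_i)·tanφ'] / Σ W_i sinα_i, with Δl_i = b_i / cosα_i.
Slice 1: Δl = 3.1/cos(-2.3°) = 3.102 m; N'_1 = 81·cos(-2.3°) = 80.9; c'Δl = 31.96; W sinα = -3.3
Slice 2: Δl = 2.2/cos10.0° = 2.234 m; N'_2 = 135·cos10.0° = 132.9; c'Δl = 23.01; W sinα = 23.4
Slice 3: Δl = 2.4/cos20.9° = 2.569 m; N'_3 = 196·cos20.9° = 183.1; c'Δl = 26.46; W sinα = 69.9
Slice 4: Δl = 1.3/cos30.4° = 1.507 m; N'_4 = 118·cos30.4° = 101.8; c'Δl = 15.52; W sinα = 59.7
Slice 5: Δl = 2.1/cos40.0° = 2.741 m; N'_5 = 190·cos40.0° = 145.5; c'Δl = 28.24; W sinα = 122.1
Slice 6: Δl = 2.5/cos55.8° = 4.448 m; N'_6 = 121·cos55.8° = 68.0; c'Δl = 45.81; W sinα = 100.1
Σc'Δl = 171.0 kN/m; ΣN' = 712.3 kN/m; ΣW sinα = 372.0 kN/m
Resisting = 171.0 + 712.3·tan29.4° = 171.0 + 401.4 = 572.4 kN/m
FS = 572.4 / 372.0 = 1.539

FS = 1.54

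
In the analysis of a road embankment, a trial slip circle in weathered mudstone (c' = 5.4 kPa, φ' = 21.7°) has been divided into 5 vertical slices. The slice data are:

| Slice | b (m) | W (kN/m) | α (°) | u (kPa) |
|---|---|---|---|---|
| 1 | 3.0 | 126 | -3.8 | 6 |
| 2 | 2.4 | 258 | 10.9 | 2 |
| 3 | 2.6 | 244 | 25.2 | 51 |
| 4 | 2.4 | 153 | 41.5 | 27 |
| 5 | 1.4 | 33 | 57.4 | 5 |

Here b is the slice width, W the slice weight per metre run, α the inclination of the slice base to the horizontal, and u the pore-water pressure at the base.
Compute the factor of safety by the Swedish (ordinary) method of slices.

FS = 0.95

Ordinary method of slices: FS = Σ[c'·Δl_i + (W_i cosα_i − u_i·Δl_i)·tanφ'] / Σ W_i sinα_i, with Δl_i = b_i / cosα_i.
Slice 1: Δl = 3.0/cos(-3.8°) = 3.007 m; N'_1 = 126·cos(-3.8°) − 6·3.007 = 107.7; c'Δl = 16.24; W sinα = -8.4
Slice 2: Δl = 2.4/cos10.9° = 2.444 m; N'_2 = 258·cos10.9° − 2·2.444 = 248.5; c'Δl = 13.20; W sinα = 48.8
Slice 3: Δl = 2.6/cos25.2° = 2.873 m; N'_3 = 244·cos25.2° − 51·2.873 = 74.2; c'Δl = 15.52; W sinα = 103.9
Slice 4: Δl = 2.4/cos41.5° = 3.204 m; N'_4 = 153·cos41.5° − 27·3.204 = 28.1; c'Δl = 17.30; W sinα = 101.4
Slice 5: Δl = 1.4/cos57.4° = 2.599 m; N'_5 = 33·cos57.4° − 5·2.599 = 4.8; c'Δl = 14.03; W sinα = 27.8
Σc'Δl = 76.3 kN/m; ΣN' = 463.2 kN/m; ΣW sinα = 273.5 kN/m
Resisting = 76.3 + 463.2·tan21.7° = 76.3 + 184.3 = 260.6 kN/m
FS = 260.6 / 273.5 = 0.953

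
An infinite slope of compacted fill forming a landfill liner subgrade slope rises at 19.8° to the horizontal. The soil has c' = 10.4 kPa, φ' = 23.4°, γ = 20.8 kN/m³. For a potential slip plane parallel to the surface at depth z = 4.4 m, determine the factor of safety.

For an infinite slope with a slip plane parallel to the surface (no pore pressure): FS = [c' + γz cos²β tanφ'] / [γz sinβ cosβ].
γz = 20.8·4.4 = 91.52 kN/m²
Numerator = 10.4 + 91.52·cos²19.8°·tan23.4° = 10.4 + 91.52·0.8853·0.4327 = 45.460 kPa
Denominator = 91.52·sin19.8°·cos19.8° = 91.52·0.3387·0.9409 = 29.169 kPa
FS = 45.460 / 29.169 = 1.559

FS = 1.56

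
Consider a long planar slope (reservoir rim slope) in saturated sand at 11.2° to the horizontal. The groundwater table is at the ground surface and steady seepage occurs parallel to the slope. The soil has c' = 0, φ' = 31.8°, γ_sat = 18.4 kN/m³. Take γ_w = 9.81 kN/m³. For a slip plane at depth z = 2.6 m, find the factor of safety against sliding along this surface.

With seepage parallel to the slope and the water table at the surface, the effective normal stress on the slip plane uses the buoyant unit weight γ' = γ_sat − γ_w while the driving shear stress uses γ_sat:
FS = [c' + γ' z cos²β tanφ'] / [γ_sat z sinβ cosβ]
(For c' = 0 this reduces to FS = (γ'/γ_sat)·tanφ'/tanβ.)
γ' = 18.4 − 9.81 = 8.59 kN/m³
Numerator = 0.0 + 8.59·2.6·cos²11.2°·tan31.8° = 0.0 + 8.59·2.6·0.9623·0.6200 = 13.325 kPa
Denominator = 18.4·2.6·sin11.2°·cos11.2° = 18.4·2.6·0.1942·0.9810 = 9.115 kPa
FS = 13.325 / 9.115 = 1.462

FS = 1.46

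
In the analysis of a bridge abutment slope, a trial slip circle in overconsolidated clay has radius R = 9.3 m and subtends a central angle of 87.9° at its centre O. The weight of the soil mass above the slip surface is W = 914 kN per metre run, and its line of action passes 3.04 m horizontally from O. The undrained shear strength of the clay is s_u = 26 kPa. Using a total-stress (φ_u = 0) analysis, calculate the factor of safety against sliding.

Taking moments about the centre O, the resisting moment is provided by the undrained shear strength acting along the arc:
Arc length L_a = R·θ = 9.3·(87.9°·π/180) = 9.3·1.5341 = 14.27 m
M_R = s_u·L_a·R = 26·14.27·9.3 = 3449.9 kN·m/m
M_D = W·d = 914·3.04 = 2778.6 kN·m/m
FS = M_R / M_D = 3449.9 / 2778.6 = 1.242

FS = 1.24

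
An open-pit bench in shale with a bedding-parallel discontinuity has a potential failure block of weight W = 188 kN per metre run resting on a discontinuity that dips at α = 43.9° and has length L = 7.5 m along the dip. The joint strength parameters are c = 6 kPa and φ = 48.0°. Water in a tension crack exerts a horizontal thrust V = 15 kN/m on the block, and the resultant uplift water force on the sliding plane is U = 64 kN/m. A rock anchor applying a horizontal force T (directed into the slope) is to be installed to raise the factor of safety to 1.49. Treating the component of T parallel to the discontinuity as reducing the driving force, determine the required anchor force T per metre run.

Resolving forces along and normal to the sliding plane, with the horizontal anchor force T adding T·sinα to the effective normal force and T·cosα acting up the plane against the driving force:
FS = [cL + (W cosα − U − V sinα + T sinα) tanφ] / [W sinα + V cosα − T cosα]
Without the anchor: N' = 61.1 kN/m, driving T_d = 141.2 kN/m, resisting R = 6·7.5 + 61.1·tan48.0° = 112.8 kN/m, FS = 0.80.
Setting FS = 1.49 and solving for T:
1.49·(141.2 − T cos43.9°) = 112.8 + T sin43.9°·tan48.0°
T·(sin43.9°·tan48.0° + 1.49·cos43.9°) = 1.49·141.2 − 112.8
T·(0.6934·1.1106 + 1.49·0.7206) = 210.3 − 112.8 = 97.5
T·1.8437 = 97.5
T = 52.9 kN/m

T = 53 kN/m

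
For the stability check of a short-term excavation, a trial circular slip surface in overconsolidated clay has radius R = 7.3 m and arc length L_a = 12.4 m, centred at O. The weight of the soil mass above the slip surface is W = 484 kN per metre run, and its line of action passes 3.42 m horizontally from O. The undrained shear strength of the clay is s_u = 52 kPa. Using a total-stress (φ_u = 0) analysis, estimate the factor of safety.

Taking moments about the centre O, the resisting moment is provided by the undrained shear strength acting along the arc:
M_R = s_u·L_a·R = 52·12.40·7.3 = 4707.0 kN·m/m
M_D = W·d = 484·3.42 = 1655.3 kN·m/m
FS = M_R / M_D = 4707.0 / 1655.3 = 2.844

FS = 2.84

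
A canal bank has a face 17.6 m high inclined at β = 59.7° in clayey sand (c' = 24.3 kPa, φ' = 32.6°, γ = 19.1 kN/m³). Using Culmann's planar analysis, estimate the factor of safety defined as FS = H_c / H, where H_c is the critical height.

FS = 1.92

H_c = (4c'/γ) · sinβ cosφ' / [1 − cos(β − φ')]
    = (4·24.3/19.1) · sin59.7°·cos32.6° / [1 − cos27.1°]
    = 5.089 · 0.7274 / 0.1098 = 33.72 m
FS = H_c / H = 33.72 / 17.6 = 1.916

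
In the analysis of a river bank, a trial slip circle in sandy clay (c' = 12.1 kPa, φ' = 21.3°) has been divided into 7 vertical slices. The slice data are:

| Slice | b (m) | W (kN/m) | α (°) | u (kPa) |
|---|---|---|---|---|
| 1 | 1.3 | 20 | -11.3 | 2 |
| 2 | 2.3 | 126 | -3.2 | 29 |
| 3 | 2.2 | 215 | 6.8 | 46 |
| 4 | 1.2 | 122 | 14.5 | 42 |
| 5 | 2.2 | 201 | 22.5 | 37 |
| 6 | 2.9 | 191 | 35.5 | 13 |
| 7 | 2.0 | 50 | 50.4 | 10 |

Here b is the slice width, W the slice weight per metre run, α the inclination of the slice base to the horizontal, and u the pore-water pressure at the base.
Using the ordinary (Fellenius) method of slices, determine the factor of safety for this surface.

Ordinary method of slices: FS = Σ[c'·Δl_i + (W_i cosα_i − u_i·Δl_i)·tanφ'] / Σ W_i sinα_i, with Δl_i = b_i / cosα_i.
Slice 1: Δl = 1.3/cos(-11.3°) = 1.326 m; N'_1 = 20·cos(-11.3°) − 2·1.326 = 17.0; c'Δl = 16.04; W sinα = -3.9
Slice 2: Δl = 2.3/cos(-3.2°) = 2.304 m; N'_2 = 126·cos(-3.2°) − 29·2.304 = 59.0; c'Δl = 27.87; W sinα = -7.0
Slice 3: Δl = 2.2/cos6.8° = 2.216 m; N'_3 = 215·cos6.8° − 46·2.216 = 111.6; c'Δl = 26.81; W sinα = 25.5
Slice 4: Δl = 1.2/cos14.5° = 1.239 m; N'_4 = 122·cos14.5° − 42·1.239 = 66.1; c'Δl = 15.00; W sinα = 30.5
Slice 5: Δl = 2.2/cos22.5° = 2.381 m; N'_5 = 201·cos22.5° − 37·2.381 = 97.6; c'Δl = 28.81; W sinα = 76.9
Slice 6: Δl = 2.9/cos35.5° = 3.562 m; N'_6 = 191·cos35.5° − 13·3.562 = 109.2; c'Δl = 43.10; W sinα = 110.9
Slice 7: Δl = 2.0/cos50.4° = 3.138 m; N'_7 = 50·cos50.4° − 10·3.138 = 0.5; c'Δl = 37.97; W sinα = 38.5
Σc'Δl = 195.6 kN/m; ΣN' = 460.9 kN/m; ΣW sinα = 271.4 kN/m
Resisting = 195.6 + 460.9·tan21.3° = 195.6 + 179.7 = 375.3 kN/m
FS = 375.3 / 271.4 = 1.383

FS = 1.38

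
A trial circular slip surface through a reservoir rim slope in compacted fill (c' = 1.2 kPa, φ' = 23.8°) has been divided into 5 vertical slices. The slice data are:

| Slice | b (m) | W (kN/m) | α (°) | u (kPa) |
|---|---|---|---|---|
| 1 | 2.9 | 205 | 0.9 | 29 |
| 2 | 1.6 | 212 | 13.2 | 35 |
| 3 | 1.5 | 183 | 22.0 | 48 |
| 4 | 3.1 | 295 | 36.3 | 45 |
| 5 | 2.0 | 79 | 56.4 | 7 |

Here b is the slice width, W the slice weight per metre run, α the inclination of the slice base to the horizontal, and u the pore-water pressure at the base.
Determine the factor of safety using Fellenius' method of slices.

Ordinary method of slices: FS = Σ[c'·Δl_i + (W_i cosα_i − u_i·Δl_i)·tanφ'] / Σ W_i sinα_i, with Δl_i = b_i / cosα_i.
Slice 1: Δl = 2.9/cos0.9° = 2.900 m; N'_1 = 205·cos0.9° − 29·2.900 = 120.9; c'Δl = 3.48; W sinα = 3.2
Slice 2: Δl = 1.6/cos13.2° = 1.643 m; N'_2 = 212·cos13.2° − 35·1.643 = 148.9; c'Δl = 1.97; W sinα = 48.4
Slice 3: Δl = 1.5/cos22.0° = 1.618 m; N'_3 = 183·cos22.0° − 48·1.618 = 92.0; c'Δl = 1.94; W sinα = 68.6
Slice 4: Δl = 3.1/cos36.3° = 3.846 m; N'_4 = 295·cos36.3° − 45·3.846 = 64.7; c'Δl = 4.62; W sinα = 174.6
Slice 5: Δl = 2.0/cos56.4° = 3.614 m; N'_5 = 79·cos56.4° − 7·3.614 = 18.4; c'Δl = 4.34; W sinα = 65.8
Σc'Δl = 16.3 kN/m; ΣN' = 444.8 kN/m; ΣW sinα = 360.6 kN/m
Resisting = 16.3 + 444.8·tan23.8° = 16.3 + 196.2 = 212.5 kN/m
FS = 212.5 / 360.6 = 0.589

FS = 0.59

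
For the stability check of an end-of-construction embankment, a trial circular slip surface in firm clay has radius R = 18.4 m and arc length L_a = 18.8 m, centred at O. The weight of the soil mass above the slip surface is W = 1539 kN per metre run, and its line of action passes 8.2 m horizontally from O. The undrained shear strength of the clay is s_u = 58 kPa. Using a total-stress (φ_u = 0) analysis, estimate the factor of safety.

FS = 1.59

Taking moments about the centre O, the resisting moment is provided by the undrained shear strength acting along the arc:
M_R = s_u·L_a·R = 58·18.80·18.4 = 20063.4 kN·m/m
M_D = W·d = 1539·8.2 = 12619.8 kN·m/m
FS = M_R / M_D = 20063.4 / 12619.8 = 1.590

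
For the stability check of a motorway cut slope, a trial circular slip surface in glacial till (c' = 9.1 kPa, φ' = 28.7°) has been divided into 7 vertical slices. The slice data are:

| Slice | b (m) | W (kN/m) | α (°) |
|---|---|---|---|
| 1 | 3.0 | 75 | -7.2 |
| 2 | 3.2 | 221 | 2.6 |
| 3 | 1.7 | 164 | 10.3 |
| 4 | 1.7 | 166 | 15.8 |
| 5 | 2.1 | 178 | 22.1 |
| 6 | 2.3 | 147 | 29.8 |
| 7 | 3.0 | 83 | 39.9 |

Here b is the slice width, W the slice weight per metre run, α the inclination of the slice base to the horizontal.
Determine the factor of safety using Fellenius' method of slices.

FS = 2.61

Ordinary method of slices: FS = Σ[c'·Δl_i + (W_i cosα_i)·tanφ'] / Σ W_i sinα_i, with Δl_i = b_i / cosα_i.
Slice 1: Δl = 3.0/cos(-7.2°) = 3.024 m; N'_1 = 75·cos(-7.2°) = 74.4; c'Δl = 27.52; W sinα = -9.4
Slice 2: Δl = 3.2/cos2.6° = 3.203 m; N'_2 = 221·cos2.6° = 220.8; c'Δl = 29.15; W sinα = 10.0
Slice 3: Δl = 1.7/cos10.3° = 1.728 m; N'_3 = 164·cos10.3° = 161.4; c'Δl = 15.72; W sinα = 29.3
Slice 4: Δl = 1.7/cos15.8° = 1.767 m; N'_4 = 166·cos15.8° = 159.7; c'Δl = 16.08; W sinα = 45.2
Slice 5: Δl = 2.1/cos22.1° = 2.267 m; N'_5 = 178·cos22.1° = 164.9; c'Δl = 20.63; W sinα = 67.0
Slice 6: Δl = 2.3/cos29.8° = 2.650 m; N'_6 = 147·cos29.8° = 127.6; c'Δl = 24.12; W sinα = 73.1
Slice 7: Δl = 3.0/cos39.9° = 3.911 m; N'_7 = 83·cos39.9° = 63.7; c'Δl = 35.59; W sinα = 53.2
Σc'Δl = 168.8 kN/m; ΣN' = 972.4 kN/m; ΣW sinα = 268.4 kN/m
Resisting = 168.8 + 972.4·tan28.7° = 168.8 + 532.4 = 701.2 kN/m
FS = 701.2 / 268.4 = 2.612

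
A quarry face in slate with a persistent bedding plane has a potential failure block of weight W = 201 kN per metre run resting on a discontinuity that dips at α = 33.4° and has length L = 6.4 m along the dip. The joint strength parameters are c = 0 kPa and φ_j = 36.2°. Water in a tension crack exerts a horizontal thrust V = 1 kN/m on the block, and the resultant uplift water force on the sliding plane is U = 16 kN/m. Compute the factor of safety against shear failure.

Resolving the block weight along and normal to the plane and applying the Mohr–Coulomb strength on the joint:
N' = W cosα − U − V sinα = 201·cos33.4° − 16 − 1·sin33.4° = 151.3 kN/m
Driving force T = W sinα + V cosα = 201·sin33.4° + 1·cos33.4° = 111.5 kN/m
Resisting force R = c·L + N'·tanφ_j = 0·6.4 + 151.3·tan36.2° = 0.0 + 110.7 = 110.7 kN/m
FS = R / T = 110.7 / 111.5 = 0.993

FS = 0.99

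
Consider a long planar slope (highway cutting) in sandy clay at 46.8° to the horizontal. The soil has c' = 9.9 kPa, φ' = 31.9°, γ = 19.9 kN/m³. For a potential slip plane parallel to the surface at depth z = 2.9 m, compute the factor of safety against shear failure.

FS = 0.93

For an infinite slope with a slip plane parallel to the surface (no pore pressure): FS = [c' + γz cos²β tanφ'] / [γz sinβ cosβ].
γz = 19.9·2.9 = 57.71 kN/m²
Numerator = 9.9 + 57.71·cos²46.8°·tan31.9° = 9.9 + 57.71·0.4686·0.6224 = 26.733 kPa
Denominator = 57.71·sin46.8°·cos46.8° = 57.71·0.7290·0.6845 = 28.798 kPa
FS = 26.733 / 28.798 = 0.928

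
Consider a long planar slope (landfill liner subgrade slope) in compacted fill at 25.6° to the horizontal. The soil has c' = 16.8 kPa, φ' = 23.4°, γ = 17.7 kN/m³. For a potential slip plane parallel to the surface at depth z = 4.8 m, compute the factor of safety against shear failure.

FS = 1.41

For an infinite slope with a slip plane parallel to the surface (no pore pressure): FS = [c' + γz cos²β tanφ'] / [γz sinβ cosβ].
γz = 17.7·4.8 = 84.96 kN/m²
Numerator = 16.8 + 84.96·cos²25.6°·tan23.4° = 16.8 + 84.96·0.8133·0.4327 = 46.701 kPa
Denominator = 84.96·sin25.6°·cos25.6° = 84.96·0.4321·0.9018 = 33.106 kPa
FS = 46.701 / 33.106 = 1.411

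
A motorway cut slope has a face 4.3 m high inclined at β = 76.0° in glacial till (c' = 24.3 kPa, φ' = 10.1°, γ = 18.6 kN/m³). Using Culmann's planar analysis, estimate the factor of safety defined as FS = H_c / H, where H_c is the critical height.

H_c = (4c'/γ) · sinβ cosφ' / [1 − cos(β − φ')]
    = (4·24.3/18.6) · sin76.0°·cos10.1° / [1 − cos65.9°]
    = 5.226 · 0.9553 / 0.5917 = 8.44 m
FS = H_c / H = 8.44 / 4.3 = 1.962

FS = 1.96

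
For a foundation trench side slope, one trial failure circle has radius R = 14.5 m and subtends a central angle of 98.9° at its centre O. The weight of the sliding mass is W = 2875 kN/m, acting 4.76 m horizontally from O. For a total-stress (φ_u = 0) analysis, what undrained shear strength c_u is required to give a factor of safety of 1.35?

FS = c_u·L_a·R / (W·d), so c_u = FS·W·d / (L_a·R).
Arc length L_a = R·θ = 14.5·(98.9°·π/180) = 14.5·1.7261 = 25.03 m
c_u = 1.35·2875·4.76 / (25.03·14.5) = 18474.8 / 362.92 = 50.91 kPa

c_u = 50.9 kPa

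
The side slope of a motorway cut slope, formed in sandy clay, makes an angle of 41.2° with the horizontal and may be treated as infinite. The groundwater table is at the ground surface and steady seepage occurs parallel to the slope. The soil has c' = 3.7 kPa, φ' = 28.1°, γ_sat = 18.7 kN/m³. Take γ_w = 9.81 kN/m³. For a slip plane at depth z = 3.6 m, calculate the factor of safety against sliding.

FS = 0.40

With seepage parallel to the slope and the water table at the surface, the effective normal stress on the slip plane uses the buoyant unit weight γ' = γ_sat − γ_w while the driving shear stress uses γ_sat:
FS = [c' + γ' z cos²β tanφ'] / [γ_sat z sinβ cosβ]
γ' = 18.7 − 9.81 = 8.89 kN/m³
Numerator = 3.7 + 8.89·3.6·cos²41.2°·tan28.1° = 3.7 + 8.89·3.6·0.5661·0.5340 = 13.374 kPa
Denominator = 18.7·3.6·sin41.2°·cos41.2° = 18.7·3.6·0.6587·0.7524 = 33.364 kPa
FS = 13.374 / 33.364 = 0.401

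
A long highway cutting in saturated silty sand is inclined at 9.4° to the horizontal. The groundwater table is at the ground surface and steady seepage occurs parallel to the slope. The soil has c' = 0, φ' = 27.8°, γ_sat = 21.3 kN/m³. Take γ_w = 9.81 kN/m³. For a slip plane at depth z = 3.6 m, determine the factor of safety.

FS = 1.72

With seepage parallel to the slope and the water table at the surface, the effective normal stress on the slip plane uses the buoyant unit weight γ' = γ_sat − γ_w while the driving shear stress uses γ_sat:
FS = [c' + γ' z cos²β tanφ'] / [γ_sat z sinβ cosβ]
(For c' = 0 this reduces to FS = (γ'/γ_sat)·tanφ'/tanβ.)
γ' = 21.3 − 9.81 = 11.49 kN/m³
Numerator = 0.0 + 11.49·3.6·cos²9.4°·tan27.8° = 0.0 + 11.49·3.6·0.9733·0.5272 = 21.227 kPa
Denominator = 21.3·3.6·sin9.4°·cos9.4° = 21.3·3.6·0.1633·0.9866 = 12.356 kPa
FS = 21.227 / 12.356 = 1.718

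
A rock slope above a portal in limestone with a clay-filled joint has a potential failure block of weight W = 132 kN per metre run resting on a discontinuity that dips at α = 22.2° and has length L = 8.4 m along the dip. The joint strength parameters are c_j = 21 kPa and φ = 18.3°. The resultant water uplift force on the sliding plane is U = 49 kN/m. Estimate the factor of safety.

FS = 4.02

Resolving the block weight along and normal to the plane and applying the Mohr–Coulomb strength on the joint:
N' = W cosα − U = 132·cos22.2° − 49 = 73.2 kN/m
Driving force T = W sinα = 132·sin22.2° = 49.9 kN/m
Resisting force R = c_j·L + N'·tanφ = 21·8.4 + 73.2·tan18.3° = 176.4 + 24.2 = 200.6 kN/m
FS = R / T = 200.6 / 49.9 = 4.022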